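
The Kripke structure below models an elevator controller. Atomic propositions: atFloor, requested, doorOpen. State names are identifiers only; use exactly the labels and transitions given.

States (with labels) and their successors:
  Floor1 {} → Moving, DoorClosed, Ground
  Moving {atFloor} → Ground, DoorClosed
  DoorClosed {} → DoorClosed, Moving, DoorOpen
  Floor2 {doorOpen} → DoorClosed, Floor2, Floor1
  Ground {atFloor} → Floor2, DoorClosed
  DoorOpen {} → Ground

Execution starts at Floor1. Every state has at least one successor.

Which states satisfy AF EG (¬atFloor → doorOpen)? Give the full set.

{Moving, Floor2, Ground, DoorOpen}

States satisfying EG (¬atFloor → doorOpen): {Moving, Floor2, Ground}.
States satisfying AF EG (¬atFloor → doorOpen): {Moving, Floor2, Ground, DoorOpen}.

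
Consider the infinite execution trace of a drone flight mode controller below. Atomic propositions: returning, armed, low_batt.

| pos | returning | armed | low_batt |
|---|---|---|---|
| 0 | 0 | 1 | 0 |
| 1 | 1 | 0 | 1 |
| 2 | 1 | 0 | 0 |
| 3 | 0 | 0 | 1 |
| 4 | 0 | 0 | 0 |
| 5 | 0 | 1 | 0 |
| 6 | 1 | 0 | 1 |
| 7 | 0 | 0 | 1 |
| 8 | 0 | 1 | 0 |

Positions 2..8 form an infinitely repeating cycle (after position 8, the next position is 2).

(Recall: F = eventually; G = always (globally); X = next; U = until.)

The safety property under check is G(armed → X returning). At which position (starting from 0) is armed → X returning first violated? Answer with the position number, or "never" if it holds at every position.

never

armed → X returning holds at every position 0..8, and those are all the positions the trace ever visits, so the invariant G(armed → X returning) is never violated.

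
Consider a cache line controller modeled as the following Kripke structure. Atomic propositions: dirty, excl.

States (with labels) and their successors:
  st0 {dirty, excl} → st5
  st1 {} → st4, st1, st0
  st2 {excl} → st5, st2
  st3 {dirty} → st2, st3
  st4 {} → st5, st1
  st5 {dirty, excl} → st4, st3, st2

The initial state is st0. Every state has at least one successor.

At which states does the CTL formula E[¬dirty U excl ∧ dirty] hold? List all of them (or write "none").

{st0, st1, st2, st4, st5}

States satisfying ¬dirty: {st1, st2, st4}.
States satisfying excl ∧ dirty: {st0, st5}.
States satisfying E[¬dirty U excl ∧ dirty]: {st0, st1, st2, st4, st5}.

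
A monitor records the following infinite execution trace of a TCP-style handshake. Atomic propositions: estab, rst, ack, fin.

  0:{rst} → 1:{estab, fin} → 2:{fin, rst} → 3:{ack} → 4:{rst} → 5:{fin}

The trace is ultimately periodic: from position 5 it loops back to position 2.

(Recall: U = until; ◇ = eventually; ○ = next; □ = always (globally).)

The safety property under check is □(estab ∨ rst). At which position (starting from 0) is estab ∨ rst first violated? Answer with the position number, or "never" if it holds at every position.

3

Check estab ∨ rst at each position in order: 0 ✓, 1 ✓, 2 ✓.
At position 3 the labels are {ack}, so estab ∨ rst is false there. This is the first violation.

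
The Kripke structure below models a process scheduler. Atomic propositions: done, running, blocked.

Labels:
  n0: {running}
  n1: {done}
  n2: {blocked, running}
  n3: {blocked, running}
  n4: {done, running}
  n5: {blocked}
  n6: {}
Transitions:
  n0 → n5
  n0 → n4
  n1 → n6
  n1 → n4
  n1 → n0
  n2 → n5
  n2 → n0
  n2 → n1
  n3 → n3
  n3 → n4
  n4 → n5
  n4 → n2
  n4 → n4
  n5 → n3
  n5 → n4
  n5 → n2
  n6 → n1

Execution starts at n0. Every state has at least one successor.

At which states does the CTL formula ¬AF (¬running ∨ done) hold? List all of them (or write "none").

{n3}

States satisfying ¬running ∨ done: {n1, n4, n5, n6}.
States satisfying AF (¬running ∨ done): {n0, n1, n2, n4, n5, n6}.
States satisfying ¬AF (¬running ∨ done): {n3}.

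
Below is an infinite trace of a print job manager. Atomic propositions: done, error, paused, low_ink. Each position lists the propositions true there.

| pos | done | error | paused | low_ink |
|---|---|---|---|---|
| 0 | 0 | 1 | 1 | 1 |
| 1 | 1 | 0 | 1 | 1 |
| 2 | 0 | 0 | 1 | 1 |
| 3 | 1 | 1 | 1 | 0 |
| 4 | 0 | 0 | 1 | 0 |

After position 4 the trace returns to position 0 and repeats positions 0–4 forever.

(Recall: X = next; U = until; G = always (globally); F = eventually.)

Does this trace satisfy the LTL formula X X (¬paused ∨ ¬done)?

Satisfied

The position after 0 is 1; X (¬paused ∨ ¬done) is true there.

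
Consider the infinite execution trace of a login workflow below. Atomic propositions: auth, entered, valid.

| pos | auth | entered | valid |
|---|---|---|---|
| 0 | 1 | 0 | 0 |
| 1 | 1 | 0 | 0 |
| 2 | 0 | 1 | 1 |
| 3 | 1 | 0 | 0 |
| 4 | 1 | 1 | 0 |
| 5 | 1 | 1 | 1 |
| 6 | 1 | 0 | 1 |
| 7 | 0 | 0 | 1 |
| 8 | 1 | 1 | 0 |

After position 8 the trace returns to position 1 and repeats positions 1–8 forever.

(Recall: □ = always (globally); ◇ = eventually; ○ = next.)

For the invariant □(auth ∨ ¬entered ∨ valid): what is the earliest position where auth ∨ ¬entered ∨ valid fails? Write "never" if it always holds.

never

auth ∨ ¬entered ∨ valid holds at every position 0..8, and those are all the positions the trace ever visits, so the invariant □(auth ∨ ¬entered ∨ valid) is never violated.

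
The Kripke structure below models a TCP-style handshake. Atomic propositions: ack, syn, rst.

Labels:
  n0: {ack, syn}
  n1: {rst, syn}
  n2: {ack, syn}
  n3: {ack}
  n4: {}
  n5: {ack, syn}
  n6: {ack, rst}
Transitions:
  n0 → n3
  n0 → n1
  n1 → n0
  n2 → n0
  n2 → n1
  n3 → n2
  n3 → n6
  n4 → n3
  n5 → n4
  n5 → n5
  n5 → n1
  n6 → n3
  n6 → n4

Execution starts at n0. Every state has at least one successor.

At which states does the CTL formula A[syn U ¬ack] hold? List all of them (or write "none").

{n1, n4}

States satisfying syn: {n0, n1, n2, n5}.
States satisfying ¬ack: {n1, n4}.
States satisfying A[syn U ¬ack]: {n1, n4}.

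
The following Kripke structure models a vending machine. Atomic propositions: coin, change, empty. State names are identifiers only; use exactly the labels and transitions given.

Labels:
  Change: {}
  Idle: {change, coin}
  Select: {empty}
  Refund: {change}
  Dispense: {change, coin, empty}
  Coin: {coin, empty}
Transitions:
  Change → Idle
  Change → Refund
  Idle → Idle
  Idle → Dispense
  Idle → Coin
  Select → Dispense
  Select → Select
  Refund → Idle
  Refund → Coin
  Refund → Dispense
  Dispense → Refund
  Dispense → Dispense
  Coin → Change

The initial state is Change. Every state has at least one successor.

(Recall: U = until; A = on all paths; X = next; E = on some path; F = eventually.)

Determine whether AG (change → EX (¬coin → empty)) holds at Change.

Holds

States satisfying change → EX (¬coin → empty): {Change, Idle, Select, Refund, Dispense, Coin}.
States satisfying AG (change → EX (¬coin → empty)): {Change, Idle, Select, Refund, Dispense, Coin}.
Every state reachable from Change satisfies change → EX (¬coin → empty).
Change ∈ Sat(AG (change → EX (¬coin → empty))).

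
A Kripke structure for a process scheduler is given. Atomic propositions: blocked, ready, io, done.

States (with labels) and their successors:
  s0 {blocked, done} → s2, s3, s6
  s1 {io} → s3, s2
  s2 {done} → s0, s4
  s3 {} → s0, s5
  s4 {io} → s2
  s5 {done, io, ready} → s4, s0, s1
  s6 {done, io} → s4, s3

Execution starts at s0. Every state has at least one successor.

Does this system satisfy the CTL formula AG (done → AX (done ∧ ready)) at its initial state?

States satisfying done → AX (done ∧ ready): {s1, s3, s4}.
States satisfying AG (done → AX (done ∧ ready)): ∅.
s0 is reachable from s0 and violates done → AX (done ∧ ready), so AG fails at s0.
s0 ∉ Sat(AG (done → AX (done ∧ ready))).

Does not hold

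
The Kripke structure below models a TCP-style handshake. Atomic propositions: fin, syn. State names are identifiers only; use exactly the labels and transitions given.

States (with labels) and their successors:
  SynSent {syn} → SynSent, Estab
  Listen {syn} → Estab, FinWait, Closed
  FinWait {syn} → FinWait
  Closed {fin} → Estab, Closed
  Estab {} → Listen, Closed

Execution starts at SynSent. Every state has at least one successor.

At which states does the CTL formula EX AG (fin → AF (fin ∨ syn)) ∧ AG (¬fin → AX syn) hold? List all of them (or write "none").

{FinWait}

States satisfying AG (fin → AF (fin ∨ syn)): {SynSent, Listen, FinWait, Closed, Estab}.
States satisfying EX AG (fin → AF (fin ∨ syn)): {SynSent, Listen, FinWait, Closed, Estab}.
States satisfying ¬fin → AX syn: {FinWait, Closed}.
States satisfying AG (¬fin → AX syn): {FinWait}.
States satisfying EX AG (fin → AF (fin ∨ syn)) ∧ AG (¬fin → AX syn): {FinWait}.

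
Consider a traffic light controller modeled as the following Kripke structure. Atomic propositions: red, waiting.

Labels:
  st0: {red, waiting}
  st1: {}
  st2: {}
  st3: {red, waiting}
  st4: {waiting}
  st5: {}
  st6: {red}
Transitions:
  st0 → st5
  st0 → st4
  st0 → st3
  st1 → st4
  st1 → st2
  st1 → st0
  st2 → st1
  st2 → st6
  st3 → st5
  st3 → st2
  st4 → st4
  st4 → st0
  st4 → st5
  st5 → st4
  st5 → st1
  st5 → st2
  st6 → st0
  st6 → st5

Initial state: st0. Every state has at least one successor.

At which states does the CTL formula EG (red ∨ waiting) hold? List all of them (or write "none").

{st0, st4, st6}

States satisfying red ∨ waiting: {st0, st3, st4, st6}.
States satisfying EG (red ∨ waiting): {st0, st4, st6}.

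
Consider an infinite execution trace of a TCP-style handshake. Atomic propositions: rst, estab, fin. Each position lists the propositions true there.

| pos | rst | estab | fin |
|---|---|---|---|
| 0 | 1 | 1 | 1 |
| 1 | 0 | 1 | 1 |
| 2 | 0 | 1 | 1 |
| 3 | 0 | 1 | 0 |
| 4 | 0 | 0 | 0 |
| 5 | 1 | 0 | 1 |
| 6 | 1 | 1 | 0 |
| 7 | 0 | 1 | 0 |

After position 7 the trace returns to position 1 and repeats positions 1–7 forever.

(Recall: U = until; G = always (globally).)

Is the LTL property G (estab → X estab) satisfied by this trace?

estab → X estab must hold at every position from 0 onward. It fails at position 3, so G (estab → X estab) is false.
Positions where estab holds: 0, 1, 2, 3, 6, 7.
Check X estab at each: 0→ok, 1→ok, 2→ok, 3→fails, 6→ok, 7→ok.

Violated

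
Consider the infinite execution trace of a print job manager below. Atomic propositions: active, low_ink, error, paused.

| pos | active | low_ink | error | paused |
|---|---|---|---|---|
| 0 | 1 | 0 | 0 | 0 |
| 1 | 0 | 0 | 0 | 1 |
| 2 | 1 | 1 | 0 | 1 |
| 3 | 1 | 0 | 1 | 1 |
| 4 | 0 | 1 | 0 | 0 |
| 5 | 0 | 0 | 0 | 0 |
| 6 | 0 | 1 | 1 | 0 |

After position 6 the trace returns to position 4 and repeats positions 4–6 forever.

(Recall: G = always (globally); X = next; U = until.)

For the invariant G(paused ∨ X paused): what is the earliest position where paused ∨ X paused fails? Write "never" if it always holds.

4

Check paused ∨ X paused at each position in order: 0 ✓, 1 ✓, 2 ✓, 3 ✓.
At position 4 the labels are {low_ink} and the next position 5 has {}, so paused ∨ X paused is false there. This is the first violation.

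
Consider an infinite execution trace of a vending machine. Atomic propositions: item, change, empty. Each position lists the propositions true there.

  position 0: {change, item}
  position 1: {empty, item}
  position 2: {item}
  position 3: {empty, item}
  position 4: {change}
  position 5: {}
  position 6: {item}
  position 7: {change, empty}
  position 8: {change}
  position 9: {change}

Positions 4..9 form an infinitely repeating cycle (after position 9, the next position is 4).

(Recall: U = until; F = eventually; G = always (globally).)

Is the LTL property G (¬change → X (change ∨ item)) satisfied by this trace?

Yes

¬change → X (change ∨ item) holds at every position 0..9, and those are all positions ever visited, so G (¬change → X (change ∨ item)) holds.
Positions where ¬change holds: 1, 2, 3, 5, 6.
Check X (change ∨ item) at each: 1→ok, 2→ok, 3→ok, 5→ok, 6→ok.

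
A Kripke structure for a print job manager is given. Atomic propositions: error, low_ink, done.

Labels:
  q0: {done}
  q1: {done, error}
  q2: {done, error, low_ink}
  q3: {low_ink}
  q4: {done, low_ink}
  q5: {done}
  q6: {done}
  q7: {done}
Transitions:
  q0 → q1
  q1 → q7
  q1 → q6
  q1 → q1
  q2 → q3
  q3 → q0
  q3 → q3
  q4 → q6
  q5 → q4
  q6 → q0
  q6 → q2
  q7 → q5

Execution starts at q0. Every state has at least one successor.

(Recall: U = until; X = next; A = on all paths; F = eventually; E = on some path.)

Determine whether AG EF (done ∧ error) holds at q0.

States satisfying EF (done ∧ error): {q0, q1, q2, q3, q4, q5, q6, q7}.
States satisfying AG EF (done ∧ error): {q0, q1, q2, q3, q4, q5, q6, q7}.
Every state reachable from q0 satisfies EF (done ∧ error).
q0 ∈ Sat(AG EF (done ∧ error)).

Yes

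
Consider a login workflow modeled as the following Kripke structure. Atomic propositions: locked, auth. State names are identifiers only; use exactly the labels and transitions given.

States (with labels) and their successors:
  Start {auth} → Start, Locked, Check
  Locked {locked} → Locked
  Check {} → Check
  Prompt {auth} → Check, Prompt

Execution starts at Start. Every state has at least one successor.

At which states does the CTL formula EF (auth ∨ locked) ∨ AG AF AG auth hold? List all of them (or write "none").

{Start, Locked, Prompt}

States satisfying auth ∨ locked: {Start, Locked, Prompt}.
States satisfying EF (auth ∨ locked): {Start, Locked, Prompt}.
States satisfying AF AG auth: ∅.
States satisfying AG AF AG auth: ∅.
States satisfying EF (auth ∨ locked) ∨ AG AF AG auth: {Start, Locked, Prompt}.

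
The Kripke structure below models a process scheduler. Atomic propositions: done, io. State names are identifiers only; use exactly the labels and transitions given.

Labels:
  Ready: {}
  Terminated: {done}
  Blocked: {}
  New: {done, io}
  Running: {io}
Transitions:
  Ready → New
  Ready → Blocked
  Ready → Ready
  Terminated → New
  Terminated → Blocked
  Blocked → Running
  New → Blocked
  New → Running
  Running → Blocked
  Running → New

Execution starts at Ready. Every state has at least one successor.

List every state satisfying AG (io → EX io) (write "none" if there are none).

States satisfying io → EX io: {Ready, Terminated, Blocked, New, Running}.
States satisfying AG (io → EX io): {Ready, Terminated, Blocked, New, Running}.

{Ready, Terminated, Blocked, New, Running}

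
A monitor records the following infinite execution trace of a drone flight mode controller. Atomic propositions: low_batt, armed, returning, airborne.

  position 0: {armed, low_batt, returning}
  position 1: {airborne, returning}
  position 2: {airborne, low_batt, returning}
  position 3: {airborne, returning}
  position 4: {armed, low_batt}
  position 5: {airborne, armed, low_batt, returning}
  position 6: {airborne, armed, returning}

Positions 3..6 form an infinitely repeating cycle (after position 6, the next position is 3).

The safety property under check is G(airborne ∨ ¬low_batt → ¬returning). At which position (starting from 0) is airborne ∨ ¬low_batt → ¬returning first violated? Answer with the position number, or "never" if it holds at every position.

1

Check airborne ∨ ¬low_batt → ¬returning at each position in order: 0 ✓.
At position 1 the labels are {airborne, returning}, so airborne ∨ ¬low_batt → ¬returning is false there. This is the first violation.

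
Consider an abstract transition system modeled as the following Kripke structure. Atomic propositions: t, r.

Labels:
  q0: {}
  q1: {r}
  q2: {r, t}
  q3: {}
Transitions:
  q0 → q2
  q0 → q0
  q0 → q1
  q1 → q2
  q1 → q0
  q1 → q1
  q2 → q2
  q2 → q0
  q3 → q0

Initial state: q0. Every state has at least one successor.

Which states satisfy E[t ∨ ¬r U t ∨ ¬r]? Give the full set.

{q0, q2, q3}

States satisfying t ∨ ¬r: {q0, q2, q3}.
States satisfying E[t ∨ ¬r U t ∨ ¬r]: {q0, q2, q3}.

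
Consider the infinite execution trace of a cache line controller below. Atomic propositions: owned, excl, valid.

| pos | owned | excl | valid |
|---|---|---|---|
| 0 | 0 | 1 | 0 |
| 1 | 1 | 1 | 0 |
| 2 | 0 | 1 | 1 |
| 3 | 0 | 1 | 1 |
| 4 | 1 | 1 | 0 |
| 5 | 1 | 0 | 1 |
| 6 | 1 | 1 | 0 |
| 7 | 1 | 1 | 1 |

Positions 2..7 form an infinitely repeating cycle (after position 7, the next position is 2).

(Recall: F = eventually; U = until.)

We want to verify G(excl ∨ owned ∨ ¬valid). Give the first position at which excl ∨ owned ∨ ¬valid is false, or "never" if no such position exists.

never

excl ∨ owned ∨ ¬valid holds at every position 0..7, and those are all the positions the trace ever visits, so the invariant G(excl ∨ owned ∨ ¬valid) is never violated.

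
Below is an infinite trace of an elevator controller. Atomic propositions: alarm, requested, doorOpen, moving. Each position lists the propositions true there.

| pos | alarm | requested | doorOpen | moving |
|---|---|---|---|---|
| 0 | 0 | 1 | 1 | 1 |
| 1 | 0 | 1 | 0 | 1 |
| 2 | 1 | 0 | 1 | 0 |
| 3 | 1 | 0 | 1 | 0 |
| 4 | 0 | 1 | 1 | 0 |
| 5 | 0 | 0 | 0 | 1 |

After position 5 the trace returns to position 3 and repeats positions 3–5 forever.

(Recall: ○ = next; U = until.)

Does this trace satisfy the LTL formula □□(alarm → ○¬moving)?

Yes

□(alarm → ○¬moving) holds at every position 0..5, and those are all positions ever visited, so □□(alarm → ○¬moving) holds.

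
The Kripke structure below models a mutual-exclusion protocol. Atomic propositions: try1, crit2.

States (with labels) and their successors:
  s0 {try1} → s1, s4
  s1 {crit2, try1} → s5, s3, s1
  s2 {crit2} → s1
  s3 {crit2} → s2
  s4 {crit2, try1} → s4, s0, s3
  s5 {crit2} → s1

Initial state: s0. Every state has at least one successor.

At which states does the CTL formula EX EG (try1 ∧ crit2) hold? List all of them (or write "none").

States satisfying EG (try1 ∧ crit2): {s1, s4}.
States satisfying EX EG (try1 ∧ crit2): {s0, s1, s2, s4, s5}.

{s0, s1, s2, s4, s5}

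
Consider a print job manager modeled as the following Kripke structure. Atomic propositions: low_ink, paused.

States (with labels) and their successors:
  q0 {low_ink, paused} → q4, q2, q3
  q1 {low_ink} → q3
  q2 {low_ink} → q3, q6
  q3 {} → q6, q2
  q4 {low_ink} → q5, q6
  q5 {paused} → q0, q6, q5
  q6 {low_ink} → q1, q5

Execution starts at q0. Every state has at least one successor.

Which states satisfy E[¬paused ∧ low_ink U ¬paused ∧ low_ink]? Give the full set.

States satisfying ¬paused ∧ low_ink: {q1, q2, q4, q6}.
States satisfying E[¬paused ∧ low_ink U ¬paused ∧ low_ink]: {q1, q2, q4, q6}.

{q1, q2, q4, q6}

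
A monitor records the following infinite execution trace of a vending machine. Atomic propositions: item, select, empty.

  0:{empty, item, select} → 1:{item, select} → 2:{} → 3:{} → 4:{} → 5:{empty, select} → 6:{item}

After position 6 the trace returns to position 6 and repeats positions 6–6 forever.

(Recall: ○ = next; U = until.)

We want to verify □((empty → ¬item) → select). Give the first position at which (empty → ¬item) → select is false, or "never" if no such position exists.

2

Check (empty → ¬item) → select at each position in order: 0 ✓, 1 ✓.
At position 2 the labels are {}, so (empty → ¬item) → select is false there. This is the first violation.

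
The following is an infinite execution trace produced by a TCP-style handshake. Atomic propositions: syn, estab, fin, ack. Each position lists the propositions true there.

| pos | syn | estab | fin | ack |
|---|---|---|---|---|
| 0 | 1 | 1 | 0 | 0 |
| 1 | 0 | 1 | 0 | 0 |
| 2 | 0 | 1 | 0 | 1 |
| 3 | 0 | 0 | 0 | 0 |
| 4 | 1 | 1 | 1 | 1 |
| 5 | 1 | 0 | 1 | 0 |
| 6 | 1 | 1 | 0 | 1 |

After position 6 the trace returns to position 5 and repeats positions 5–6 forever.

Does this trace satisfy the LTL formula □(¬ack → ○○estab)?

¬ack → ○○estab must hold at every position from 0 onward. It fails at position 1, so □(¬ack → ○○estab) is false.
Positions where ¬ack holds: 0, 1, 3, 5.
Check ○○estab at each: 0→ok, 1→fails, 3→fails, 5→fails.

Does not hold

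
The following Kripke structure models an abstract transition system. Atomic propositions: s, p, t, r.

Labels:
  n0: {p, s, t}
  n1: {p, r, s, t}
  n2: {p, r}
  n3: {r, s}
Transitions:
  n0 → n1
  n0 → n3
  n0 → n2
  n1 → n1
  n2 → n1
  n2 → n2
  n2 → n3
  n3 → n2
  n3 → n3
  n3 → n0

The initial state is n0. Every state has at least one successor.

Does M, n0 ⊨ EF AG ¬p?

Violated

States satisfying AG ¬p: ∅.
States satisfying EF AG ¬p: ∅.
No suitable path/successor from n0 witnesses the formula.
n0 ∉ Sat(EF AG ¬p).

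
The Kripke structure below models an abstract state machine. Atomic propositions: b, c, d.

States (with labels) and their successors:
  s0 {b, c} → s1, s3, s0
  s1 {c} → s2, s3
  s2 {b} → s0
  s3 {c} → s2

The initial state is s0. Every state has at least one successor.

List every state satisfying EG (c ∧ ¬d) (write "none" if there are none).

{s0}

States satisfying c ∧ ¬d: {s0, s1, s3}.
States satisfying EG (c ∧ ¬d): {s0}.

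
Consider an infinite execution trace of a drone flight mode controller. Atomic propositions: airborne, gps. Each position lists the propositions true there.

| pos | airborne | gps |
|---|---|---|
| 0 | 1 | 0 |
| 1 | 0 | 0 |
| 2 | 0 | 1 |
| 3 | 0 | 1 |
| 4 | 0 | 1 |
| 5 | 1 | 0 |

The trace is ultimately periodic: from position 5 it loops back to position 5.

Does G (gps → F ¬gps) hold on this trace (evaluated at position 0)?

gps → F ¬gps holds at every position 0..5, and those are all positions ever visited, so G (gps → F ¬gps) holds.
Positions where gps holds: 2, 3, 4.
Check F ¬gps at each: 2→ok, 3→ok, 4→ok.

Yes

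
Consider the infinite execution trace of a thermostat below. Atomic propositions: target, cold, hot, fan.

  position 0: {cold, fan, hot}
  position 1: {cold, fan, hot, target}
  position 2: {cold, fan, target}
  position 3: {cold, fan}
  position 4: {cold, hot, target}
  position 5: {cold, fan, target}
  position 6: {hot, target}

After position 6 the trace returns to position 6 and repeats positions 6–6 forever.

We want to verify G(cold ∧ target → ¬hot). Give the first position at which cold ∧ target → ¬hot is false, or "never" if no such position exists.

1

Check cold ∧ target → ¬hot at each position in order: 0 ✓.
At position 1 the labels are {cold, fan, hot, target}, so cold ∧ target → ¬hot is false there. This is the first violation.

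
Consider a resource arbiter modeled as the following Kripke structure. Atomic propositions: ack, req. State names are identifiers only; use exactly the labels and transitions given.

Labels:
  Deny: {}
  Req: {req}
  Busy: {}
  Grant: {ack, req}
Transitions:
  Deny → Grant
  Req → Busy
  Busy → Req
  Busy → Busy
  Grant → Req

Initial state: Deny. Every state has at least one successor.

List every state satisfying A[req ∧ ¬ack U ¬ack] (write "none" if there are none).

{Deny, Req, Busy}

States satisfying req ∧ ¬ack: {Req}.
States satisfying ¬ack: {Deny, Req, Busy}.
States satisfying A[req ∧ ¬ack U ¬ack]: {Deny, Req, Busy}.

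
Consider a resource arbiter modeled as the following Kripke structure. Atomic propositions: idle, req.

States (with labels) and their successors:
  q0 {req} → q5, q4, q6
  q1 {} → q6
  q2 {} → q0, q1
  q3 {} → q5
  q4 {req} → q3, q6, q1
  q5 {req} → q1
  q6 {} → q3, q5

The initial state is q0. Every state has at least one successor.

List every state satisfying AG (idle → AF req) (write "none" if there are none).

States satisfying idle → AF req: {q0, q1, q2, q3, q4, q5, q6}.
States satisfying AG (idle → AF req): {q0, q1, q2, q3, q4, q5, q6}.

{q0, q1, q2, q3, q4, q5, q6}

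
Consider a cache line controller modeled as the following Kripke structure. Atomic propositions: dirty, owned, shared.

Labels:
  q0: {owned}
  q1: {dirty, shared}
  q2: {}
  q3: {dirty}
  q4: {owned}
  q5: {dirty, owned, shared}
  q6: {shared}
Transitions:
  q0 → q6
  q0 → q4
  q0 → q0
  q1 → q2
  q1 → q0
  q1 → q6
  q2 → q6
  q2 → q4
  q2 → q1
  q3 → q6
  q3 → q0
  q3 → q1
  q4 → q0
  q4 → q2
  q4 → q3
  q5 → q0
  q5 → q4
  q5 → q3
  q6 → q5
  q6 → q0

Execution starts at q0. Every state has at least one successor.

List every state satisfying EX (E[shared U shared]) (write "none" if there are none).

{q0, q1, q2, q3, q6}

States satisfying E[shared U shared]: {q1, q5, q6}.
States satisfying EX (E[shared U shared]): {q0, q1, q2, q3, q6}.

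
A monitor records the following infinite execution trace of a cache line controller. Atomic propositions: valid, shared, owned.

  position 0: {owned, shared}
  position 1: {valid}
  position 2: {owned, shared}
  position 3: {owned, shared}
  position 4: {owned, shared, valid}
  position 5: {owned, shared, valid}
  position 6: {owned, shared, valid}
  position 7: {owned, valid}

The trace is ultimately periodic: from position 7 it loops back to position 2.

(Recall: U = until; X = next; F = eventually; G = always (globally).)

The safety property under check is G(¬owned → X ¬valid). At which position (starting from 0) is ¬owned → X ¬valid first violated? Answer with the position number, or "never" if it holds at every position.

¬owned → X ¬valid holds at every position 0..7, and those are all the positions the trace ever visits, so the invariant G(¬owned → X ¬valid) is never violated.

never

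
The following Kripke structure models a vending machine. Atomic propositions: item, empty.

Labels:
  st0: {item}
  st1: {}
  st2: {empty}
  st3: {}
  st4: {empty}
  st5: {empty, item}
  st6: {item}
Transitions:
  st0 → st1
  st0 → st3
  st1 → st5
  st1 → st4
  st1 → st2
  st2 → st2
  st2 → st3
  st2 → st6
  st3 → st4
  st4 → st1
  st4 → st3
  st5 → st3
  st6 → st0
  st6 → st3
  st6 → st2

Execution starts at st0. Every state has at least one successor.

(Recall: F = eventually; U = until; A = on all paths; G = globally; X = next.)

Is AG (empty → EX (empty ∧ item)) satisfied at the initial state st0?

States satisfying empty → EX (empty ∧ item): {st0, st1, st3, st6}.
States satisfying AG (empty → EX (empty ∧ item)): ∅.
st2 is reachable from st0 and violates empty → EX (empty ∧ item), so AG fails at st0.
st0 ∉ Sat(AG (empty → EX (empty ∧ item))).

No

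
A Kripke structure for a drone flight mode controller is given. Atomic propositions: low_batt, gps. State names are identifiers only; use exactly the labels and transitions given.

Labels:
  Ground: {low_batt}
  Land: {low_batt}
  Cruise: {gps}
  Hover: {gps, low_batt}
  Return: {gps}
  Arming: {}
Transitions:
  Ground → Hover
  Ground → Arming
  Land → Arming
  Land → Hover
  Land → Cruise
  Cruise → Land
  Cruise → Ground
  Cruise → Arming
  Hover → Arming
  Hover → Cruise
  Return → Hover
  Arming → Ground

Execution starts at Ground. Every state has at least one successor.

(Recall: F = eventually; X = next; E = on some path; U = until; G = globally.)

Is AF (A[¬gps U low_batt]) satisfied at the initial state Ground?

States satisfying A[¬gps U low_batt]: {Ground, Land, Hover, Arming}.
States satisfying AF (A[¬gps U low_batt]): {Ground, Land, Cruise, Hover, Return, Arming}.
Ground ∈ Sat(AF (A[¬gps U low_batt])).

Yes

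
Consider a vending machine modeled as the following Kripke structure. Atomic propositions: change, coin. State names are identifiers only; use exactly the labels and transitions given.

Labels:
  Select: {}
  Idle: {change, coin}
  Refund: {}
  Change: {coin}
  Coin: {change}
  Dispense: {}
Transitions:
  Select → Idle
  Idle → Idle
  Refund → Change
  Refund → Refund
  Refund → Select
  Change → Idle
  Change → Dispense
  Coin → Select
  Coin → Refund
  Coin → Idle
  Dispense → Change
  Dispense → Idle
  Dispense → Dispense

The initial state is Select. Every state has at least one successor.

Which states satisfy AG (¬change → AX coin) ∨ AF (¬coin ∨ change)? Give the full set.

{Select, Idle, Refund, Change, Coin, Dispense}

States satisfying ¬change → AX coin: {Select, Idle, Coin}.
States satisfying AG (¬change → AX coin): {Select, Idle}.
States satisfying ¬coin ∨ change: {Select, Idle, Refund, Coin, Dispense}.
States satisfying AF (¬coin ∨ change): {Select, Idle, Refund, Change, Coin, Dispense}.
States satisfying AG (¬change → AX coin) ∨ AF (¬coin ∨ change): {Select, Idle, Refund, Change, Coin, Dispense}.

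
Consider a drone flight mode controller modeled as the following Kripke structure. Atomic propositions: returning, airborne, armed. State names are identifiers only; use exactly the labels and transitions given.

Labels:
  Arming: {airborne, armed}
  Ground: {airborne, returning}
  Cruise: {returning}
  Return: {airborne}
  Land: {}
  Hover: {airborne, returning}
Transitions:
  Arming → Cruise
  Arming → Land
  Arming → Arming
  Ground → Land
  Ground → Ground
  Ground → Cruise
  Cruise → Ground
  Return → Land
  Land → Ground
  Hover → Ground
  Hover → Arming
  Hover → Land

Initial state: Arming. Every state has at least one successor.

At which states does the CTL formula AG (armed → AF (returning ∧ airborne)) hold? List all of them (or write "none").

States satisfying armed → AF (returning ∧ airborne): {Ground, Cruise, Return, Land, Hover}.
States satisfying AG (armed → AF (returning ∧ airborne)): {Ground, Cruise, Return, Land}.

{Ground, Cruise, Return, Land}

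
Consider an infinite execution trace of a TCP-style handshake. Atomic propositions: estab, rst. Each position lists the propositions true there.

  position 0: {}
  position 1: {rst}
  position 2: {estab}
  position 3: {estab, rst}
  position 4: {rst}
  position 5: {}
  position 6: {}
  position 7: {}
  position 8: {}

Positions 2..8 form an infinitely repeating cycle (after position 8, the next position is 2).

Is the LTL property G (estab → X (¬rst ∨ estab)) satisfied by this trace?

estab → X (¬rst ∨ estab) must hold at every position from 0 onward. It fails at position 3, so G (estab → X (¬rst ∨ estab)) is false.
Positions where estab holds: 2, 3.
Check X (¬rst ∨ estab) at each: 2→ok, 3→fails.

No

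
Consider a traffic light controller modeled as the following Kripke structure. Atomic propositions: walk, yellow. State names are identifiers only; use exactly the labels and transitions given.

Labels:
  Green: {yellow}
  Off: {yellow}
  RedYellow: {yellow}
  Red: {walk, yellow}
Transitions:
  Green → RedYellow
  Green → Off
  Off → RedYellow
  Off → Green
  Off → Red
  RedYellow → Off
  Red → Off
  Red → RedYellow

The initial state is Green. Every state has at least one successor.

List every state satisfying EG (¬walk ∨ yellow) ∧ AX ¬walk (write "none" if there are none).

States satisfying ¬walk ∨ yellow: {Green, Off, RedYellow, Red}.
States satisfying EG (¬walk ∨ yellow): {Green, Off, RedYellow, Red}.
States satisfying ¬walk: {Green, Off, RedYellow}.
States satisfying AX ¬walk: {Green, RedYellow, Red}.
States satisfying EG (¬walk ∨ yellow) ∧ AX ¬walk: {Green, RedYellow, Red}.

{Green, RedYellow, Red}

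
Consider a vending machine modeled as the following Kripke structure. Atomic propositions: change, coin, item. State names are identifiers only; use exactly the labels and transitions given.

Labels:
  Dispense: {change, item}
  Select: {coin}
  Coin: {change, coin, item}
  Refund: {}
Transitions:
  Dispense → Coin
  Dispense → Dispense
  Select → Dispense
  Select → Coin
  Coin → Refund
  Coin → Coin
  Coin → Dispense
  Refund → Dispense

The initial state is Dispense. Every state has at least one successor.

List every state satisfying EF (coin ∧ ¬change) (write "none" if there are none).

States satisfying coin ∧ ¬change: {Select}.
States satisfying EF (coin ∧ ¬change): {Select}.

{Select}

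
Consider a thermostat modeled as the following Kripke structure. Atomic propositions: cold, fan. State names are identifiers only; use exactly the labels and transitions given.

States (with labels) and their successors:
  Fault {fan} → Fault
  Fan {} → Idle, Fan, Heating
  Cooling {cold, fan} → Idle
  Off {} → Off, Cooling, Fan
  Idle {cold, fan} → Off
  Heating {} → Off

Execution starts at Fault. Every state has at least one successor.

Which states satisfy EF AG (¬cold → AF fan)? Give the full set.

{Fault}

States satisfying AG (¬cold → AF fan): {Fault}.
States satisfying EF AG (¬cold → AF fan): {Fault}.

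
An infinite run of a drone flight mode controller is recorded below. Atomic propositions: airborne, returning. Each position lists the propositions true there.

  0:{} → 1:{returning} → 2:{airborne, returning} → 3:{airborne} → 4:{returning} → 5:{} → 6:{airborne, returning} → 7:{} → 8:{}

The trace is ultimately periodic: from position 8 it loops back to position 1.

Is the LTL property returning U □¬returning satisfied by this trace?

Does not hold

Walking from position 0: at position 0, □¬returning has not yet held and returning fails, so returning U □¬returning is false.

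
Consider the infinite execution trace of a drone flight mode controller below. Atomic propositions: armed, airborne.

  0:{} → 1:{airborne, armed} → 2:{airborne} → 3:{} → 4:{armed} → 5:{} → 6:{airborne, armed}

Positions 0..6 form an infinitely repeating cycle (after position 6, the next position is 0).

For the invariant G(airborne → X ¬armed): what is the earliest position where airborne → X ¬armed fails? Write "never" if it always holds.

airborne → X ¬armed holds at every position 0..6, and those are all the positions the trace ever visits, so the invariant G(airborne → X ¬armed) is never violated.

never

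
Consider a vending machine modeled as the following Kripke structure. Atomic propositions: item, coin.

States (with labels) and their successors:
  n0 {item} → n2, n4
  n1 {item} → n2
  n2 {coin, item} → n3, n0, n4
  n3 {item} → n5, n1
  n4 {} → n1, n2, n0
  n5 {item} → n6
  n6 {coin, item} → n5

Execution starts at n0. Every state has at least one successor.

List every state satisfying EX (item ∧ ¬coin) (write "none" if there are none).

{n2, n3, n4, n6}

States satisfying item ∧ ¬coin: {n0, n1, n3, n5}.
States satisfying EX (item ∧ ¬coin): {n2, n3, n4, n6}.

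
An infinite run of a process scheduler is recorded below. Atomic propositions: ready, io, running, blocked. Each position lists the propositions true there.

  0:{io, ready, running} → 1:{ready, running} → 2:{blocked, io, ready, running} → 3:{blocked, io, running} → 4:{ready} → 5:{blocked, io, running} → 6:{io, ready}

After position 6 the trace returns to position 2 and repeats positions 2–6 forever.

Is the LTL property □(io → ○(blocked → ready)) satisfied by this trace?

io → ○(blocked → ready) must hold at every position from 0 onward. It fails at position 2, so □(io → ○(blocked → ready)) is false.
Positions where io holds: 0, 2, 3, 5, 6.
Check ○(blocked → ready) at each: 0→ok, 2→fails, 3→ok, 5→ok, 6→ok.

Does not hold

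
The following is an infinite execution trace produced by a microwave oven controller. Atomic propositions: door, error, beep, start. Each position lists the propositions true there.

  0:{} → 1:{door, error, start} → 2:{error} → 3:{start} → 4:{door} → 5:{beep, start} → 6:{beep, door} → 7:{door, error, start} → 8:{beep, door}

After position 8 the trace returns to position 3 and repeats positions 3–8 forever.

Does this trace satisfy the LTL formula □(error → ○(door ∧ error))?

Violated

error → ○(door ∧ error) must hold at every position from 0 onward. It fails at position 1, so □(error → ○(door ∧ error)) is false.
Positions where error holds: 1, 2, 7.
Check ○(door ∧ error) at each: 1→fails, 2→fails, 7→fails.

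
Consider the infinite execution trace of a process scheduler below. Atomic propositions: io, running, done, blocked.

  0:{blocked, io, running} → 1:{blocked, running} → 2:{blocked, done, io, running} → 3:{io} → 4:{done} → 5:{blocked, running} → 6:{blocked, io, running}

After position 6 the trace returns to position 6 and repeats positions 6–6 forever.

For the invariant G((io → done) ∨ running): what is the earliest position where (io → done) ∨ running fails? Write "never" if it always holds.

Check (io → done) ∨ running at each position in order: 0 ✓, 1 ✓, 2 ✓.
At position 3 the labels are {io}, so (io → done) ∨ running is false there. This is the first violation.

3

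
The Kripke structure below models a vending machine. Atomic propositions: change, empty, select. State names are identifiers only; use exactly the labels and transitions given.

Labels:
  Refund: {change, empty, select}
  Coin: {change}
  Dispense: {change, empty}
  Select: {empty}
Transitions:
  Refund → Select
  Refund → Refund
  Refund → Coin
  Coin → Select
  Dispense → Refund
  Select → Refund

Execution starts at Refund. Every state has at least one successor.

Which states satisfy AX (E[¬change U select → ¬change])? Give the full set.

States satisfying E[¬change U select → ¬change]: {Coin, Dispense, Select}.
States satisfying AX (E[¬change U select → ¬change]): {Coin}.

{Coin}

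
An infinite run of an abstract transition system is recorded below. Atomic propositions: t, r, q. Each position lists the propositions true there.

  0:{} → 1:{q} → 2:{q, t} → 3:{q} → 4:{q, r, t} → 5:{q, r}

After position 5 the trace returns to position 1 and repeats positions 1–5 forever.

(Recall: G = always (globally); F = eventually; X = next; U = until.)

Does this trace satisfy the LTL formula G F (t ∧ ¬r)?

Holds

F (t ∧ ¬r) holds at every position 0..5, and those are all positions ever visited, so G F (t ∧ ¬r) holds.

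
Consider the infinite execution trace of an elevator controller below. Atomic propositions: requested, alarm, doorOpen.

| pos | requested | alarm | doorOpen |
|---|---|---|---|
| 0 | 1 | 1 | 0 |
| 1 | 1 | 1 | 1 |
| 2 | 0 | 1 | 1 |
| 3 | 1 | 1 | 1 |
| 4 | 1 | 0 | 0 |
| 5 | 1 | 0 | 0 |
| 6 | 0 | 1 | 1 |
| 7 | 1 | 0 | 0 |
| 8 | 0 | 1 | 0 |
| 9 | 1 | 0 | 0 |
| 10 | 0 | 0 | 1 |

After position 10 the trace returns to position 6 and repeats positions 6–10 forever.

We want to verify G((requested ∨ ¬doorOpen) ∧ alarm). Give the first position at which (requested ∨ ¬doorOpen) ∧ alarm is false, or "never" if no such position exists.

Check (requested ∨ ¬doorOpen) ∧ alarm at each position in order: 0 ✓, 1 ✓.
At position 2 the labels are {alarm, doorOpen}, so (requested ∨ ¬doorOpen) ∧ alarm is false there. This is the first violation.

2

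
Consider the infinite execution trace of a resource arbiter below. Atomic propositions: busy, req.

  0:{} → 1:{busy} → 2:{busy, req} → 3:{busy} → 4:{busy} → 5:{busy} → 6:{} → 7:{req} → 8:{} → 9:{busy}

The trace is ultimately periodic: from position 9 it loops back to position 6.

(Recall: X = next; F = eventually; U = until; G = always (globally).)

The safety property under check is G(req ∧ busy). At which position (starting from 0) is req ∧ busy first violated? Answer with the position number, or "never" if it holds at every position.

At position 0 the labels are {}, so req ∧ busy is false there. This is the first violation.

0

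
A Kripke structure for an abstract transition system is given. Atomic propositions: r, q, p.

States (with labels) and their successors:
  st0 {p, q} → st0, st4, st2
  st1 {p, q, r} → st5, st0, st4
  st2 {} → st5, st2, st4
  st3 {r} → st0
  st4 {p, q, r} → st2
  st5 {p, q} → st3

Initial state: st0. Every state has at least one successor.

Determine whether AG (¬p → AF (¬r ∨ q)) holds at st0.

Yes

States satisfying ¬p → AF (¬r ∨ q): {st0, st1, st2, st3, st4, st5}.
States satisfying AG (¬p → AF (¬r ∨ q)): {st0, st1, st2, st3, st4, st5}.
Every state reachable from st0 satisfies ¬p → AF (¬r ∨ q).
st0 ∈ Sat(AG (¬p → AF (¬r ∨ q))).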